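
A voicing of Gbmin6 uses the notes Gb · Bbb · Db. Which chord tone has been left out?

Eb

Gbmin6 = Gb, Bbb, Db, Eb. The voicing lacks the 6th (major 6th), Eb.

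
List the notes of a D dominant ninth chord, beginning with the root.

D dominant ninth: dominant ninth on D.
- root: D
- major 3rd: F-sharp
- perfect 5th: A
- minor 7th: C
- major 9th: E

D  F-sharp  A  C  E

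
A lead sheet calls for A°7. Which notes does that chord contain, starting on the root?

A°7 is a diminished seventh built on A.
- root: A
- minor 3rd: C
- diminished 5th: E♭
- diminished 7th: G♭

A – C – E♭ – G♭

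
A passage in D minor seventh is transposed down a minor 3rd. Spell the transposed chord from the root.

B  D  F#  A

Transposed root: D → B (minor 3rd down). So we spell B minor seventh:
- root: B
- minor 3rd: D
- perfect 5th: F#
- minor 7th: A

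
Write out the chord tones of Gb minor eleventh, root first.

G-flat – B-double-flat – D-flat – F-flat – A-flat – C-flat

Gb minor eleventh is a minor eleventh built on G-flat.
- root: G-flat
- minor 3rd: B-double-flat
- perfect 5th: D-flat
- minor 7th: F-flat
- major 9th: A-flat
- perfect 11th: C-flat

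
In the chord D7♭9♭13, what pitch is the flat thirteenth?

B♭

D7♭9♭13 is built on D; its 13th is a minor 13th above the root.
A sixth above D uses the letter B, and the minor 13th above D is B♭.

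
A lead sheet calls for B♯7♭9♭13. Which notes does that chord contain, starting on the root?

Root B#, quality dominant seventh flat nine flat thirteen:
- root: B#
- major 3rd: D##
- perfect 5th: F##
- minor 7th: A#
- minor 9th: C#
- minor 13th: G#

B# – D## – F## – A# – C# – G#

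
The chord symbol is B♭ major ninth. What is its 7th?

B♭ major ninth is built on Bb; its 7th is a major 7th above the root.
A seventh above B uses the letter A, and the major 7th above Bb is A.

A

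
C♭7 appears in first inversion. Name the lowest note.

Eb

C♭7 in root position is Cb–Eb–Gb–Bbb.
First inversion places the third in the bass, which is Eb.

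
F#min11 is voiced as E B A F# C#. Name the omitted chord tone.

G#

F#min11 = F#, A, C#, E, G#, B. The voicing lacks the 9th (major 9th), G#.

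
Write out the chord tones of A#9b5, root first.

A#9b5 is a dominant ninth flat five built on A♯.
Root: A♯
Major 3rd (3rd): C𝄪
Diminished 5th (5th): E
Minor 7th (7th): G♯
Major 9th (9th): B♯

A♯ C𝄪 E G♯ B♯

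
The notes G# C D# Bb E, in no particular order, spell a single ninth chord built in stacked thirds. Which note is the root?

Arranged so that each adjacent pair is a third by letter name: C – E – G# – Bb – D#.
The bottom of that stack, C, is the root (this is C dominant seventh sharp nine sharp five).

C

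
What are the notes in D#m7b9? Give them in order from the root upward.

D#m7b9 is a minor seventh flat nine built on D#.
- root: D#
- minor 3rd: F#
- perfect 5th: A#
- minor 7th: C#
- minor 9th: E

D# F# A# C# E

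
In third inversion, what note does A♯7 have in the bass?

A♯7 = A#–C##–E#–G#. Third inversion → seventh in the bass = G#.

G#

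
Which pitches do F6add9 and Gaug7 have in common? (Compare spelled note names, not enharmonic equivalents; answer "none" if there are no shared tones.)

F, G

F6add9: F A C D G
Gaug7: G B D# F
Common to both → F, G.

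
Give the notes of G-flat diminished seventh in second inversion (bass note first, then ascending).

G-flat diminished seventh = G-flat–B-double-flat–D-double-flat–F-double-flat; second inversion → fifth (D-double-flat) lowest.

D-double-flat F-double-flat G-flat B-double-flat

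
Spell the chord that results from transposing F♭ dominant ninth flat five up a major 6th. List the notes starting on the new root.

A major 6th up from F-flat is D-flat, so the new chord is D-flat dominant ninth flat five.
D-flat — root
F — major 3rd
A-double-flat — diminished 5th
C-flat — minor 7th
E-flat — major 9th

D-flat  F  A-double-flat  C-flat  E-flat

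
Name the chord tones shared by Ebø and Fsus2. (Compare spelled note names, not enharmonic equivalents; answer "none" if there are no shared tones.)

none

Ebø = E♭, G♭, B𝄫, D♭.
Fsus2 = F, G, C.
Shared: none.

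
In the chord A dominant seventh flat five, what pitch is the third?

C-sharp

Root of A dominant seventh flat five = A. The 3rd is a major 3rd: A up a major 3rd → C-sharp.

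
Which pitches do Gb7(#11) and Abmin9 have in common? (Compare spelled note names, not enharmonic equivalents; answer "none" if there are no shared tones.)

G♭  B♭

Gb7(#11) = G♭, B♭, D♭, F♭, C.
Abmin9 = A♭, C♭, E♭, G♭, B♭.
Shared: G♭, B♭.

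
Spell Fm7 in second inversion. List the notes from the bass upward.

C, Eb, F, Ab

In root position, Fm7 is F–Ab–C–Eb.
Second inversion puts the fifth (C) in the bass.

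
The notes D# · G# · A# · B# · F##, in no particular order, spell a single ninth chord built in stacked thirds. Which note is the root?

Arranged so that each adjacent pair is a third by letter name: G# – B# – D# – F## – A#.
The bottom of that stack, G#, is the root (this is G# major ninth).

G#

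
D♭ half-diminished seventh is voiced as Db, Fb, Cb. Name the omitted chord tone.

The full D♭ half-diminished seventh chord is Db, Fb, Abb, Cb.
Comparing with the voicing, the diminished 5th (5th) — Abb — is absent.

Abb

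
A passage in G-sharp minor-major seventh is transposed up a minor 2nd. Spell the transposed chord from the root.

A  C  E  G♯

Transposed root: G♯ → A (minor 2nd up). So we spell A minor-major seventh:
Root: A
Minor 3rd (3rd): C
Perfect 5th (5th): E
Major 7th (7th): G♯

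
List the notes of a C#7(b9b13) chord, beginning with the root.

C#, E#, G#, B, D, A

C#7(b9b13): dominant seventh flat nine flat thirteen on C#.
Root: C#
Major 3rd (3rd): E#
Perfect 5th (5th): G#
Minor 7th (7th): B
Minor 9th (9th): D
Minor 13th (13th): A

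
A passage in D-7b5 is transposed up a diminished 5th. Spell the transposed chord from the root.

A♭  C♭  E𝄫  G♭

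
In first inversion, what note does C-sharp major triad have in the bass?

C-sharp major triad = C-sharp–E-sharp–G-sharp. First inversion → third in the bass = E-sharp.

E-sharp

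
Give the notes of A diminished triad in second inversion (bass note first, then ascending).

Eb, A, C

In root position, A diminished triad is A–C–Eb.
Second inversion puts the fifth (Eb) in the bass.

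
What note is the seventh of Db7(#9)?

C♭

Root of Db7(#9) = D♭. The 7th is a minor 7th: D♭ up a minor 7th → C♭.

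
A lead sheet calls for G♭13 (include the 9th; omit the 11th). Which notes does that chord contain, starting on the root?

G♭ B♭ D♭ F♭ A♭ E♭

Root G♭, quality dominant thirteenth:
G♭ — root
B♭ — major 3rd
D♭ — perfect 5th
F♭ — minor 7th
A♭ — major 9th
E♭ — major 13th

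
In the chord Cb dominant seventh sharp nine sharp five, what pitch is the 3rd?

Root of Cb dominant seventh sharp nine sharp five = Cb. The 3rd is a major 3rd: Cb up a major 3rd → Eb.

Eb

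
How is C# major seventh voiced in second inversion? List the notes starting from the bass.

G-sharp, B-sharp, C-sharp, E-sharp

In root position, C# major seventh is C-sharp–E-sharp–G-sharp–B-sharp.
Second inversion puts the fifth (G-sharp) in the bass.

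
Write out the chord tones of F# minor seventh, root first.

F# minor seventh: minor seventh on F#.
Root: F#
Minor 3rd (3rd): A
Perfect 5th (5th): C#
Minor 7th (7th): E

F# A C# E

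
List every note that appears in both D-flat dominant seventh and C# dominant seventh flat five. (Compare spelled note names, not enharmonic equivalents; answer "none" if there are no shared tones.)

D-flat dominant seventh = D-flat, F, A-flat, C-flat.
C# dominant seventh flat five = C-sharp, E-sharp, G, B.
Shared: none.

none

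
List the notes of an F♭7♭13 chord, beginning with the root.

Fb Ab Cb Ebb Dbb

Root Fb, quality dominant seventh flat thirteen:
Fb — root
Ab — major 3rd
Cb — perfect 5th
Ebb — minor 7th
Dbb — minor 13th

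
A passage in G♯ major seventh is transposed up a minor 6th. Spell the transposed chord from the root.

Transposed root: G-sharp → E (minor 6th up). So we spell E major seventh:
- root: E
- major 3rd: G-sharp
- perfect 5th: B
- major 7th: D-sharp

E – G-sharp – B – D-sharp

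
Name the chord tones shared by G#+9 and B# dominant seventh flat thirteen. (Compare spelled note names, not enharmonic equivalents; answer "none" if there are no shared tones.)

G# B# D## A#

G#+9 = G#, B#, D##, F#, A#.
B# dominant seventh flat thirteen = B#, D##, F##, A#, G#.
Shared: G#, B#, D##, A#.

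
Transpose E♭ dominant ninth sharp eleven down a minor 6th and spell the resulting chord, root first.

A minor 6th down from E♭ is G, so the new chord is G dominant ninth sharp eleven.
G — root
B — major 3rd
D — perfect 5th
F — minor 7th
A — major 9th
C♯ — augmented 11th

G, B, D, F, A, C♯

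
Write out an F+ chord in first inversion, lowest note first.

F+ = F–A–C#; first inversion → third (A) lowest.

A, C#, F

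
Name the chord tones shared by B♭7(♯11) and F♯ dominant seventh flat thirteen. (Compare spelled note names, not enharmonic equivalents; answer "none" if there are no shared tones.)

D, E

B♭7(♯11): Bb D F Ab E
F♯ dominant seventh flat thirteen: F# A# C# E D
Common to both → D, E.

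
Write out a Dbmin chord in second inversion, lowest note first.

In root position, Dbmin is Db–Fb–Ab.
Second inversion puts the fifth (Ab) in the bass.

Ab, Db, Fb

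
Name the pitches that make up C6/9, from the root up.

Root C, quality six-nine:
C — root
E — major 3rd
G — perfect 5th
A — major 6th
D — major 9th

C  E  G  A  D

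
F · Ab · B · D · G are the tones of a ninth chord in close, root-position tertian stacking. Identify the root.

Arranged so that each adjacent pair is a third by letter name: G – B – D – F – Ab.
The bottom of that stack, G, is the root (this is G dominant seventh flat nine).

G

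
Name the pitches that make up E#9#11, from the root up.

Root E♯, quality dominant ninth sharp eleven:
E♯ — root
G𝄪 — major 3rd
B♯ — perfect 5th
D♯ — minor 7th
F𝄪 — major 9th
A𝄪 — augmented 11th

E♯ G𝄪 B♯ D♯ F𝄪 A𝄪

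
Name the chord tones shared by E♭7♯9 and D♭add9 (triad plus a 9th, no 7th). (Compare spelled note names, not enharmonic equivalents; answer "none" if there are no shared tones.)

E♭7♯9 = E♭, G, B♭, D♭, F♯.
D♭add9 = D♭, F, A♭, E♭.
Shared: E♭, D♭.

E♭  D♭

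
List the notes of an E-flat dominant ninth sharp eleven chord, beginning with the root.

E-flat, G, B-flat, D-flat, F, A

Root E-flat, quality dominant ninth sharp eleven:
Root: E-flat
Major 3rd (3rd): G
Perfect 5th (5th): B-flat
Minor 7th (7th): D-flat
Major 9th (9th): F
Augmented 11th (11th): A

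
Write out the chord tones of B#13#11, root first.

B#13#11 is a dominant thirteenth sharp eleven built on B♯.
Root: B♯
Major 3rd (3rd): D𝄪
Perfect 5th (5th): F𝄪
Minor 7th (7th): A♯
Major 9th (9th): C𝄪
Augmented 11th (11th): E𝄪
Major 13th (13th): G𝄪

B♯, D𝄪, F𝄪, A♯, C𝄪, E𝄪, G𝄪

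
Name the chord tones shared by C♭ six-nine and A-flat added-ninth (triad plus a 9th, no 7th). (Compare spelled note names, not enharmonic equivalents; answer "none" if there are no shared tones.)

C♭ six-nine = C-flat, E-flat, G-flat, A-flat, D-flat.
A-flat added-ninth = A-flat, C, E-flat, B-flat.
Shared: E-flat, A-flat.

E-flat, A-flat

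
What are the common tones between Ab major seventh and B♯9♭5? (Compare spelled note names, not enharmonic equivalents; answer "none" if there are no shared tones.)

none

Ab major seventh: Ab C Eb G
B♯9♭5: B# D## F# A# C##
Common to both → none.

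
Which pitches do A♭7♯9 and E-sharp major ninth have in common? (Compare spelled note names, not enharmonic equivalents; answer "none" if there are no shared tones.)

none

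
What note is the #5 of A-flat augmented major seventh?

E

Root of A-flat augmented major seventh = A-flat. The 5th is an augmented 5th: A-flat up an augmented 5th → E.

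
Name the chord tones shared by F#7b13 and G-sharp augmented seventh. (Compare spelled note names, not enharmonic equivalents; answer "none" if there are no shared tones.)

F#7b13 = F♯, A♯, C♯, E, D.
G-sharp augmented seventh = G♯, B♯, D𝄪, F♯.
Shared: F♯.

F♯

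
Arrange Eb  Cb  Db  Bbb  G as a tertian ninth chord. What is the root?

Cb

Stacking in thirds gives Cb – Eb – G – Bbb – Db, so Cb is the root — Cb dominant ninth sharp five.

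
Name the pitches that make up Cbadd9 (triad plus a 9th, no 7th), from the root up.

Root Cb, quality added-ninth:
- root: Cb
- major 3rd: Eb
- perfect 5th: Gb
- major 9th: Db

Cb, Eb, Gb, Db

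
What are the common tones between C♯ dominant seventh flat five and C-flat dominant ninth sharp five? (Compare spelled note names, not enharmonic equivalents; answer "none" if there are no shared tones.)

G

C♯ dominant seventh flat five: C♯ E♯ G B
C-flat dominant ninth sharp five: C♭ E♭ G B𝄫 D♭
Common to both → G.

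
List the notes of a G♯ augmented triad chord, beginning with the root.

G♯ augmented triad: augmented triad on G-sharp.
G-sharp — root
B-sharp — major 3rd
D-double-sharp — augmented 5th

G-sharp B-sharp D-double-sharp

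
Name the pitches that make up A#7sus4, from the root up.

Root A#, quality dominant seventh suspended fourth:
Root: A#
Perfect 4th (4th): D#
Perfect 5th (5th): E#
Minor 7th (7th): G#

A# – D# – E# – G#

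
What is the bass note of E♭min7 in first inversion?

G♭

E♭min7 = E♭–G♭–B♭–D♭. First inversion → third in the bass = G♭.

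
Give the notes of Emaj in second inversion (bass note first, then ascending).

Emaj = E–G♯–B; second inversion → fifth (B) lowest.

B, E, G♯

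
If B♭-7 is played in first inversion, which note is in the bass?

B♭-7 = Bb–Db–F–Ab. First inversion → third in the bass = Db.

Db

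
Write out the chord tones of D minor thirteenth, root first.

D – F – A – C – E – G – B

D minor thirteenth is a minor thirteenth built on D.
root → D
3rd (minor 3rd) → F
5th (perfect 5th) → A
7th (minor 7th) → C
9th (major 9th) → E
11th (perfect 11th) → G
13th (major 13th) → B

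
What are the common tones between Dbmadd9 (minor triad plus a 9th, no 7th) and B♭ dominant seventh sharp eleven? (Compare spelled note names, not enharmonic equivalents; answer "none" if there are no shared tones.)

Ab

Dbmadd9: Db Fb Ab Eb
B♭ dominant seventh sharp eleven: Bb D F Ab E
Common to both → Ab.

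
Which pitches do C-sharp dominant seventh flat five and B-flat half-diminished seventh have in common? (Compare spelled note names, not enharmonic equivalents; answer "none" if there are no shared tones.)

none

C-sharp dominant seventh flat five = C-sharp, E-sharp, G, B.
B-flat half-diminished seventh = B-flat, D-flat, F-flat, A-flat.
Shared: none.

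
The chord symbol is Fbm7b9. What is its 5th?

Root of Fbm7b9 = Fb. The 5th is a perfect 5th: Fb up a perfect 5th → Cb.

Cb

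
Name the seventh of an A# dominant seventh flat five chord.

Root of A# dominant seventh flat five = A#. The 7th is a minor 7th: A# up a minor 7th → G#.

G#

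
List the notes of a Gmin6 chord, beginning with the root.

Gmin6: minor sixth on G.
- root: G
- minor 3rd: B♭
- perfect 5th: D
- major 6th: E

G  B♭  D  E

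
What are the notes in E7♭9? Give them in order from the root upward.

E7♭9 is a dominant seventh flat nine built on E.
root → E
3rd (major 3rd) → G#
5th (perfect 5th) → B
7th (minor 7th) → D
9th (minor 9th) → F

E G# B D F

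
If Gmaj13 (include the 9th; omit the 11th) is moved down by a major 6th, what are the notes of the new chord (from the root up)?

Transposed root: G → Bb (major 6th down). So we spell Bb major thirteenth:
Bb — root
D — major 3rd
F — perfect 5th
A — major 7th
C — major 9th
G — major 13th

Bb D F A C G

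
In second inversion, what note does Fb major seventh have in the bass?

C-flat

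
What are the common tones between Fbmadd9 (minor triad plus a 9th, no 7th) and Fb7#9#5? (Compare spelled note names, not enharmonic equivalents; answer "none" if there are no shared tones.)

Fb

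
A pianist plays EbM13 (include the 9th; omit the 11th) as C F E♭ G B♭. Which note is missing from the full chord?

D

The full EbM13 chord is E♭, G, B♭, D, F, C.
Comparing with the voicing, the major 7th (7th) — D — is absent.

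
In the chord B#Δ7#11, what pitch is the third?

D𝄪

B#Δ7#11 is built on B♯; its 3rd is a major 3rd above the root.
A third above B uses the letter D, and the major 3rd above B♯ is D𝄪.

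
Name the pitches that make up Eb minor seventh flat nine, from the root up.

Eb minor seventh flat nine is a minor seventh flat nine built on Eb.
root → Eb
3rd (minor 3rd) → Gb
5th (perfect 5th) → Bb
7th (minor 7th) → Db
9th (minor 9th) → Fb

Eb, Gb, Bb, Db, Fb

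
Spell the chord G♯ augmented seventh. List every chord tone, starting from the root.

G# – B# – D## – F#

Root G#, quality augmented seventh:
G# — root
B# — major 3rd
D## — augmented 5th
F# — minor 7th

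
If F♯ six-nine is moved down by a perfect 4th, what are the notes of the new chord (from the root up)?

F# down a perfect 4th → C#. New chord: C# six-nine.
C# — root
E# — major 3rd
G# — perfect 5th
A# — major 6th
D# — major 9th

C#, E#, G#, A#, D#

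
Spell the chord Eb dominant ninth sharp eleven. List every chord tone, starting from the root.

Root Eb, quality dominant ninth sharp eleven:
Eb — root
G — major 3rd
Bb — perfect 5th
Db — minor 7th
F — major 9th
A — augmented 11th

Eb  G  Bb  Db  F  A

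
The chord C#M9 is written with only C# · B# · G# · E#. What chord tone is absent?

C#M9 = C#, E#, G#, B#, D#. The voicing lacks the 9th (major 9th), D#.

D#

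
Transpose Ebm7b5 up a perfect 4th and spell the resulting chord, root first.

A♭  C♭  E𝄫  G♭

A perfect 4th up from E♭ is A♭, so the new chord is A♭ half-diminished seventh.
Root: A♭
Minor 3rd (3rd): C♭
Diminished 5th (5th): E𝄫
Minor 7th (7th): G♭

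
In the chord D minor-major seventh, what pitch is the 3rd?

D minor-major seventh is built on D; its 3rd is a minor 3rd above the root.
A third above D uses the letter F, and the minor 3rd above D is F.

F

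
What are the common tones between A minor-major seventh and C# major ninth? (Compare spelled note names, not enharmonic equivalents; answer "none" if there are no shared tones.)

G-sharp

A minor-major seventh: A C E G-sharp
C# major ninth: C-sharp E-sharp G-sharp B-sharp D-sharp
Common to both → G-sharp.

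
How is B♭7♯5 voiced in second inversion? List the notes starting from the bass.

B♭7♯5 = B♭–D–F♯–A♭; second inversion → fifth (F♯) lowest.

F♯, A♭, B♭, D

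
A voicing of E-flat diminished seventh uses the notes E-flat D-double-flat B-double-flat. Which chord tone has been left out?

G-flat

E-flat diminished seventh = E-flat, G-flat, B-double-flat, D-double-flat. The voicing lacks the 3rd (minor 3rd), G-flat.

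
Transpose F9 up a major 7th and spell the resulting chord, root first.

F up a major 7th → E. New chord: E dominant ninth.
- root: E
- major 3rd: G#
- perfect 5th: B
- minor 7th: D
- major 9th: F#

E, G#, B, D, F#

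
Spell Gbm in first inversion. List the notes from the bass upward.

In root position, Gbm is G♭–B𝄫–D♭.
First inversion puts the third (B𝄫) in the bass.

B𝄫, D♭, G♭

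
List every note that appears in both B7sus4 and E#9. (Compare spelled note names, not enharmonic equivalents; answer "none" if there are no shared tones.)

none

B7sus4 = B, E, F#, A.
E#9 = E#, G##, B#, D#, F##.
Shared: none.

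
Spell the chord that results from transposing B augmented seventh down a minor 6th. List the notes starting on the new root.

D-sharp  F-double-sharp  A-double-sharp  C-sharp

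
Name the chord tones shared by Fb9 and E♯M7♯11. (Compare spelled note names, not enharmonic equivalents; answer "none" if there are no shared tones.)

none

Fb9 = Fb, Ab, Cb, Ebb, Gb.
E♯M7♯11 = E#, G##, B#, D##, A##.
Shared: none.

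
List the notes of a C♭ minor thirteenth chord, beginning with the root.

C-flat, E-double-flat, G-flat, B-double-flat, D-flat, F-flat, A-flat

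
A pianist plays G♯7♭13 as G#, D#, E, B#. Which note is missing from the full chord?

G♯7♭13 = G#, B#, D#, F#, E. The voicing lacks the 7th (minor 7th), F#.

F#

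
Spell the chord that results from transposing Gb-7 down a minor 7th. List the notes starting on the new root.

A minor 7th down from Gb is Ab, so the new chord is Ab minor seventh.
Root: Ab
Minor 3rd (3rd): Cb
Perfect 5th (5th): Eb
Minor 7th (7th): Gb

Ab, Cb, Eb, Gb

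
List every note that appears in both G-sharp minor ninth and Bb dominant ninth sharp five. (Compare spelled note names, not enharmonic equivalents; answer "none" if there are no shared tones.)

G-sharp minor ninth: G-sharp B D-sharp F-sharp A-sharp
Bb dominant ninth sharp five: B-flat D F-sharp A-flat C
Common to both → F-sharp.

F-sharp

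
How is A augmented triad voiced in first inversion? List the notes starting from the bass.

A augmented triad = A–C♯–E♯; first inversion → third (C♯) lowest.

C♯, E♯, A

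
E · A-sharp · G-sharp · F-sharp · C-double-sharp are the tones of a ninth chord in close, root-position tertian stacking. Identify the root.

F-sharp

Arranged so that each adjacent pair is a third by letter name: F-sharp – A-sharp – C-double-sharp – E – G-sharp.
The bottom of that stack, F-sharp, is the root (this is F-sharp dominant ninth sharp five).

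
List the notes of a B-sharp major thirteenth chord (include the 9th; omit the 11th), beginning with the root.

B-sharp major thirteenth is a major thirteenth built on B-sharp.
B-sharp — root
D-double-sharp — major 3rd
F-double-sharp — perfect 5th
A-double-sharp — major 7th
C-double-sharp — major 9th
G-double-sharp — major 13th

B-sharp – D-double-sharp – F-double-sharp – A-double-sharp – C-double-sharp – G-double-sharp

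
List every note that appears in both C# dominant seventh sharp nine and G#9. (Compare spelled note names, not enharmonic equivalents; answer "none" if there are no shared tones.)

C# dominant seventh sharp nine: C# E# G# B D##
G#9: G# B# D# F# A#
Common to both → G#.

G#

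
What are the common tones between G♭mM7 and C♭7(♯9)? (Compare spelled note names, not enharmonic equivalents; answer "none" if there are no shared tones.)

G♭mM7 = Gb, Bbb, Db, F.
C♭7(♯9) = Cb, Eb, Gb, Bbb, D.
Shared: Gb, Bbb.

Gb  Bbb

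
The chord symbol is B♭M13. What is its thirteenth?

G

B♭M13 is built on B♭; its 13th is a major 13th above the root.
A sixth above B uses the letter G, and the major 13th above B♭ is G.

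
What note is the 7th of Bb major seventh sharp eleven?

A

Root of Bb major seventh sharp eleven = B-flat. The 7th is a major 7th: B-flat up a major 7th → A.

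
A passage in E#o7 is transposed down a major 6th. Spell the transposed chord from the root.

Transposed root: E# → G# (major 6th down). So we spell G# diminished seventh:
Root: G#
Minor 3rd (3rd): B
Diminished 5th (5th): D
Diminished 7th (7th): F

G#  B  D  F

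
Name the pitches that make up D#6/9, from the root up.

Root D#, quality six-nine:
D# — root
F## — major 3rd
A# — perfect 5th
B# — major 6th
E# — major 9th

D#  F##  A#  B#  E#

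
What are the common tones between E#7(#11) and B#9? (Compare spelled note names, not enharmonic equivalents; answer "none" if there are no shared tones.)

B#

E#7(#11) = E#, G##, B#, D#, A##.
B#9 = B#, D##, F##, A#, C##.
Shared: B#.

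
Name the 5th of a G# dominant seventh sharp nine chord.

G# dominant seventh sharp nine is built on G-sharp; its 5th is a perfect 5th above the root.
A fifth above G uses the letter D, and the perfect 5th above G-sharp is D-sharp.

D-sharp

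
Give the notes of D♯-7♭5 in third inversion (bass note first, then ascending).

C#  D#  F#  A

D♯-7♭5 = D#–F#–A–C#; third inversion → seventh (C#) lowest.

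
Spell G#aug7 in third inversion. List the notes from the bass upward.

In root position, G#aug7 is G#–B#–D##–F#.
Third inversion puts the seventh (F#) in the bass.

F# – G# – B# – D##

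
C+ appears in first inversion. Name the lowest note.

E

C+ in root position is C–E–G#.
First inversion places the third in the bass, which is E.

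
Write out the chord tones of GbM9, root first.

Gb Bb Db F Ab

GbM9 is a major ninth built on Gb.
- root: Gb
- major 3rd: Bb
- perfect 5th: Db
- major 7th: F
- major 9th: Ab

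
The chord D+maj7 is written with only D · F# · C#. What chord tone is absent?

A#

D+maj7 = D, F#, A#, C#. The voicing lacks the 5th (augmented 5th), A#.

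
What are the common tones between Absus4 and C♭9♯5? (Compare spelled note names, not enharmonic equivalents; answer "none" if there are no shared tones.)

Absus4: Ab Db Eb
C♭9♯5: Cb Eb G Bbb Db
Common to both → Db, Eb.

Db  Eb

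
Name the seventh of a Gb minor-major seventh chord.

Root of Gb minor-major seventh = G-flat. The 7th is a major 7th: G-flat up a major 7th → F.

F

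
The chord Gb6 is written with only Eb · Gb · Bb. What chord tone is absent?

Gb6 = Gb, Bb, Db, Eb. The voicing lacks the 5th (perfect 5th), Db.

Db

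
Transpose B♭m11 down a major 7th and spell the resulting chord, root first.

Cb – Ebb – Gb – Bbb – Db – Fb

A major 7th down from Bb is Cb, so the new chord is Cb minor eleventh.
Root: Cb
Minor 3rd (3rd): Ebb
Perfect 5th (5th): Gb
Minor 7th (7th): Bbb
Major 9th (9th): Db
Perfect 11th (11th): Fb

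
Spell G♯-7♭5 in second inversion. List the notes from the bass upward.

D, F#, G#, B

G♯-7♭5 = G#–B–D–F#; second inversion → fifth (D) lowest.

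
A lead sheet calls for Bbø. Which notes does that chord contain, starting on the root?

B♭ D♭ F♭ A♭

Root B♭, quality half-diminished seventh:
Root: B♭
Minor 3rd (3rd): D♭
Diminished 5th (5th): F♭
Minor 7th (7th): A♭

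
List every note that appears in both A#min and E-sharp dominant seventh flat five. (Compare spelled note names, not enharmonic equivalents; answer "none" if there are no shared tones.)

A#min = A♯, C♯, E♯.
E-sharp dominant seventh flat five = E♯, G𝄪, B, D♯.
Shared: E♯.

E♯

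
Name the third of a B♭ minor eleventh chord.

Root of B♭ minor eleventh = B-flat. The 3rd is a minor 3rd: B-flat up a minor 3rd → D-flat.

D-flat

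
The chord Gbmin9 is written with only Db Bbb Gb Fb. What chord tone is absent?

Ab

The full Gbmin9 chord is Gb, Bbb, Db, Fb, Ab.
Comparing with the voicing, the major 9th (9th) — Ab — is absent.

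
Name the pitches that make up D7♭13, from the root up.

D F# A C Bb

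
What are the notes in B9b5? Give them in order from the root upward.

B – D# – F – A – C#

Root B, quality dominant ninth flat five:
root → B
3rd (major 3rd) → D#
5th (diminished 5th) → F
7th (minor 7th) → A
9th (major 9th) → C#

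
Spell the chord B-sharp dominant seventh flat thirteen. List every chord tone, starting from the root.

B-sharp, D-double-sharp, F-double-sharp, A-sharp, G-sharp

Root B-sharp, quality dominant seventh flat thirteen:
- root: B-sharp
- major 3rd: D-double-sharp
- perfect 5th: F-double-sharp
- minor 7th: A-sharp
- minor 13th: G-sharp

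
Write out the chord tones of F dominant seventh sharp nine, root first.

F – A – C – E♭ – G♯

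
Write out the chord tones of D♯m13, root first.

D♯, F♯, A♯, C♯, E♯, G♯, B♯

Root D♯, quality minor thirteenth:
- root: D♯
- minor 3rd: F♯
- perfect 5th: A♯
- minor 7th: C♯
- major 9th: E♯
- perfect 11th: G♯
- major 13th: B♯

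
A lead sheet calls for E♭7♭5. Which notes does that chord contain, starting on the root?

E♭ – G – B𝄫 – D♭

E♭7♭5 is a dominant seventh flat five built on E♭.
E♭ — root
G — major 3rd
B𝄫 — diminished 5th
D♭ — minor 7th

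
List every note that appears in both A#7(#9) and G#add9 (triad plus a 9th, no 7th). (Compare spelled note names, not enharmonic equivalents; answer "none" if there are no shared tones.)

A#7(#9): A# C## E# G# B##
G#add9: G# B# D# A#
Common to both → A#, G#.

A# G#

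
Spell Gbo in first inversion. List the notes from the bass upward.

Bbb – Dbb – Gb

Gbo = Gb–Bbb–Dbb; first inversion → third (Bbb) lowest.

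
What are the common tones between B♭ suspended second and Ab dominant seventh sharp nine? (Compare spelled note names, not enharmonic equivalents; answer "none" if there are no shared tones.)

B♭ suspended second: B-flat C F
Ab dominant seventh sharp nine: A-flat C E-flat G-flat B
Common to both → C.

C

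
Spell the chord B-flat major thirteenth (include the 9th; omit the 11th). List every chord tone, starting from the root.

B-flat major thirteenth: major thirteenth on B-flat.
B-flat — root
D — major 3rd
F — perfect 5th
A — major 7th
C — major 9th
G — major 13th

B-flat D F A C G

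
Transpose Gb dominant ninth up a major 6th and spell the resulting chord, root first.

Transposed root: G♭ → E♭ (major 6th up). So we spell E♭ dominant ninth:
root → E♭
3rd (major 3rd) → G
5th (perfect 5th) → B♭
7th (minor 7th) → D♭
9th (major 9th) → F

E♭, G, B♭, D♭, F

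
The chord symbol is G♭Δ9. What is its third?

Bb

G♭Δ9 is built on Gb; its 3rd is a major 3rd above the root.
A third above G uses the letter B, and the major 3rd above Gb is Bb.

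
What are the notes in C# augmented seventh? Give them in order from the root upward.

C# augmented seventh: augmented seventh on C-sharp.
Root: C-sharp
Major 3rd (3rd): E-sharp
Augmented 5th (5th): G-double-sharp
Minor 7th (7th): B

C-sharp – E-sharp – G-double-sharp – B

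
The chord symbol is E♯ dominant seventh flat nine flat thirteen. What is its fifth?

B♯

E♯ dominant seventh flat nine flat thirteen is built on E♯; its 5th is a perfect 5th above the root.
A fifth above E uses the letter B, and the perfect 5th above E♯ is B♯.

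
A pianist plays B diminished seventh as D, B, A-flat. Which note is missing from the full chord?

F

B diminished seventh = B, D, F, A-flat. The voicing lacks the 5th (diminished 5th), F.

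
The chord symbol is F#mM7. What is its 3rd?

A

Root of F#mM7 = F♯. The 3rd is a minor 3rd: F♯ up a minor 3rd → A.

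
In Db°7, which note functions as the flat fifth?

Root of Db°7 = D♭. The 5th is a diminished 5th: D♭ up a diminished 5th → A𝄫.

A𝄫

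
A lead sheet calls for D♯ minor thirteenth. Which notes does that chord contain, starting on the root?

D♯ minor thirteenth is a minor thirteenth built on D♯.
- root: D♯
- minor 3rd: F♯
- perfect 5th: A♯
- minor 7th: C♯
- major 9th: E♯
- perfect 11th: G♯
- major 13th: B♯

D♯, F♯, A♯, C♯, E♯, G♯, B♯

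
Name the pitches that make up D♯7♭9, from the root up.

D# – F## – A# – C# – E

D♯7♭9 is a dominant seventh flat nine built on D#.
Root: D#
Major 3rd (3rd): F##
Perfect 5th (5th): A#
Minor 7th (7th): C#
Minor 9th (9th): E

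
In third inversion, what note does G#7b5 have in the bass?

F♯

G#7b5 in root position is G♯–B♯–D–F♯.
Third inversion places the seventh in the bass, which is F♯.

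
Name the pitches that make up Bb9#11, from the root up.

Bb – D – F – Ab – C – E

Root Bb, quality dominant ninth sharp eleven:
Root: Bb
Major 3rd (3rd): D
Perfect 5th (5th): F
Minor 7th (7th): Ab
Major 9th (9th): C
Augmented 11th (11th): E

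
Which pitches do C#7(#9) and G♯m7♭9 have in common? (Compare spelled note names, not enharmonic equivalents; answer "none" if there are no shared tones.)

G#  B

C#7(#9): C# E# G# B D##
G♯m7♭9: G# B D# F# A
Common to both → G#, B.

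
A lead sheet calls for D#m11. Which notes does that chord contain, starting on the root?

Root D#, quality minor eleventh:
root → D#
3rd (minor 3rd) → F#
5th (perfect 5th) → A#
7th (minor 7th) → C#
9th (major 9th) → E#
11th (perfect 11th) → G#

D# F# A# C# E# G#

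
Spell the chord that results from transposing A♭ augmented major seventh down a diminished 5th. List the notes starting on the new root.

A-flat down a diminished 5th → D. New chord: D augmented major seventh.
root → D
3rd (major 3rd) → F-sharp
5th (augmented 5th) → A-sharp
7th (major 7th) → C-sharp

D – F-sharp – A-sharp – C-sharp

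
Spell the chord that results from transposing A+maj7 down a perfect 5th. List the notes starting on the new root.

D  F#  A#  C#

Transposed root: A → D (perfect 5th down). So we spell D augmented major seventh:
Root: D
Major 3rd (3rd): F#
Augmented 5th (5th): A#
Major 7th (7th): C#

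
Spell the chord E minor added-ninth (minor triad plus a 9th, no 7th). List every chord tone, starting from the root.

E minor added-ninth is a minor added-ninth built on E.
E — root
G — minor 3rd
B — perfect 5th
F-sharp — major 9th

E – G – B – F-sharp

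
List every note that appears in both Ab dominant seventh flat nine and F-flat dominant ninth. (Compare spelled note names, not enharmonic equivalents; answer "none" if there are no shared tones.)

Ab dominant seventh flat nine = A-flat, C, E-flat, G-flat, B-double-flat.
F-flat dominant ninth = F-flat, A-flat, C-flat, E-double-flat, G-flat.
Shared: A-flat, G-flat.

A-flat – G-flat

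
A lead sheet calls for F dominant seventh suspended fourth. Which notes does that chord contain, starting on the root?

F  B♭  C  E♭

F dominant seventh suspended fourth is a dominant seventh suspended fourth built on F.
F — root
B♭ — perfect 4th
C — perfect 5th
E♭ — minor 7th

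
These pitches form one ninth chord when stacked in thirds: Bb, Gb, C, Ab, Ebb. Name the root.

Arranged so that each adjacent pair is a third by letter name: Ab – C – Ebb – Gb – Bb.
The bottom of that stack, Ab, is the root (this is Ab dominant ninth flat five).

Ab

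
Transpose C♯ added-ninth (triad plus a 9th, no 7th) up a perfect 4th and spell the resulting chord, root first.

F-sharp A-sharp C-sharp G-sharp

A perfect 4th up from C-sharp is F-sharp, so the new chord is F-sharp added-ninth.
- root: F-sharp
- major 3rd: A-sharp
- perfect 5th: C-sharp
- major 9th: G-sharp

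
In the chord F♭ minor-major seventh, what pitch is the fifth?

Cb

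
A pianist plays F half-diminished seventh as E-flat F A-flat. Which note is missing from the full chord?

F half-diminished seventh = F, A-flat, C-flat, E-flat. The voicing lacks the 5th (diminished 5th), C-flat.

C-flat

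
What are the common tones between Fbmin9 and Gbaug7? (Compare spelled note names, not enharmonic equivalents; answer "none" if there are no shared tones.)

F♭ G♭

Fbmin9: F♭ A𝄫 C♭ E𝄫 G♭
Gbaug7: G♭ B♭ D F♭
Common to both → F♭, G♭.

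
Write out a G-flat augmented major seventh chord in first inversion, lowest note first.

G-flat augmented major seventh = Gb–Bb–D–F; first inversion → third (Bb) lowest.

Bb D F Gb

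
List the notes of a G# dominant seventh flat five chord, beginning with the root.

G-sharp, B-sharp, D, F-sharp

G# dominant seventh flat five is a dominant seventh flat five built on G-sharp.
G-sharp — root
B-sharp — major 3rd
D — diminished 5th
F-sharp — minor 7th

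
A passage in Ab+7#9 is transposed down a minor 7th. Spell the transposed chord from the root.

Ab down a minor 7th → Bb. New chord: Bb dominant seventh sharp nine sharp five.
Bb — root
D — major 3rd
F# — augmented 5th
Ab — minor 7th
C# — augmented 9th

Bb D F# Ab C#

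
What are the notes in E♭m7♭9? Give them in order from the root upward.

E♭m7♭9 is a minor seventh flat nine built on Eb.
root → Eb
3rd (minor 3rd) → Gb
5th (perfect 5th) → Bb
7th (minor 7th) → Db
9th (minor 9th) → Fb

Eb  Gb  Bb  Db  Fb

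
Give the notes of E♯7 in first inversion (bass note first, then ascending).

G## – B# – D# – E#

E♯7 = E#–G##–B#–D#; first inversion → third (G##) lowest.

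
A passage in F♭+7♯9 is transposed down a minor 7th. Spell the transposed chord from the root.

Fb down a minor 7th → Gb. New chord: Gb dominant seventh sharp nine sharp five.
Root: Gb
Major 3rd (3rd): Bb
Augmented 5th (5th): D
Minor 7th (7th): Fb
Augmented 9th (9th): A

Gb Bb D Fb A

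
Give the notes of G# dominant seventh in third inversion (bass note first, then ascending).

F# G# B# D#

In root position, G# dominant seventh is G#–B#–D#–F#.
Third inversion puts the seventh (F#) in the bass.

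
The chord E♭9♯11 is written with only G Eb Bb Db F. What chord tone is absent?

A

E♭9♯11 = Eb, G, Bb, Db, F, A. The voicing lacks the 11th (augmented 11th), A.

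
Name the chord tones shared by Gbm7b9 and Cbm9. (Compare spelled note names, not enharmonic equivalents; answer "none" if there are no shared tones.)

Gbm7b9 = Gb, Bbb, Db, Fb, Abb.
Cbm9 = Cb, Ebb, Gb, Bbb, Db.
Shared: Gb, Bbb, Db.

Gb, Bbb, Db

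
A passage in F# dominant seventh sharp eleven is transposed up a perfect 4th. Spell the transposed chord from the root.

B, D♯, F♯, A, E♯

F♯ up a perfect 4th → B. New chord: B dominant seventh sharp eleven.
- root: B
- major 3rd: D♯
- perfect 5th: F♯
- minor 7th: A
- augmented 11th: E♯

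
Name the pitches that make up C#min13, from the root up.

C# E G# B D# F# A#

Root C#, quality minor thirteenth:
root → C#
3rd (minor 3rd) → E
5th (perfect 5th) → G#
7th (minor 7th) → B
9th (major 9th) → D#
11th (perfect 11th) → F#
13th (major 13th) → A#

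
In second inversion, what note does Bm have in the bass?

F#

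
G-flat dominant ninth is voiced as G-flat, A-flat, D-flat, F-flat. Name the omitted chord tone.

B-flat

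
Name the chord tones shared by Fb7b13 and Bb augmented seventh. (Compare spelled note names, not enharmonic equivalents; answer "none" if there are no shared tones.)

Fb7b13: Fb Ab Cb Ebb Dbb
Bb augmented seventh: Bb D F# Ab
Common to both → Ab.

Ab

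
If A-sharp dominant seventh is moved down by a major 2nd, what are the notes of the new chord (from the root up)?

G# – B# – D# – F#

Transposed root: A# → G# (major 2nd down). So we spell G# dominant seventh:
root → G#
3rd (major 3rd) → B#
5th (perfect 5th) → D#
7th (minor 7th) → F#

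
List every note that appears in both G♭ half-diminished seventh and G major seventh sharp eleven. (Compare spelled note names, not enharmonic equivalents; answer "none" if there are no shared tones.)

none

G♭ half-diminished seventh = G-flat, B-double-flat, D-double-flat, F-flat.
G major seventh sharp eleven = G, B, D, F-sharp, C-sharp.
Shared: none.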